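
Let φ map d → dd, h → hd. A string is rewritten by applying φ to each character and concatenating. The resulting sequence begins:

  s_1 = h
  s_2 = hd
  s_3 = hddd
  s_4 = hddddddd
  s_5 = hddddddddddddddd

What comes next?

Applying the rule to each of the 16 symbols of hddddddddddddddd gives the pieces hd dd dd dd dd dd dd dd dd dd dd dd dd dd dd dd, which concatenate to the answer.

hddddddddddddddddddddddddddddddd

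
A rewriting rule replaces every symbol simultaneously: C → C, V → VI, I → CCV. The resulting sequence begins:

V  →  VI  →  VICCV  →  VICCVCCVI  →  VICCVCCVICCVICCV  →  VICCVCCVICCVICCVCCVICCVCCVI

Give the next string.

VICCVCCVICCVICCVCCVICCVCCVICCVICCVCCVICCVICCV

Replace each of the 27 characters of VICCVCCVICCVICCVCCVICCVCCVI in place — VI CCV C C VI C C VI CCV C C VI CCV C C VI C C VI CCV C C VI C C VI CCV — and concatenate.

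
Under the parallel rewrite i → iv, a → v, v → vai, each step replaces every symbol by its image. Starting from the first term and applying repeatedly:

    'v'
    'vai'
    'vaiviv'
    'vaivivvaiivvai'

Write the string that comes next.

Applying the rule to each of the 14 symbols of vaivivvaiivvai gives the pieces vai v iv vai iv vai vai v iv iv vai vai v iv, which concatenate to the answer.

vaivivvaiivvaivaivivivvaivaiviv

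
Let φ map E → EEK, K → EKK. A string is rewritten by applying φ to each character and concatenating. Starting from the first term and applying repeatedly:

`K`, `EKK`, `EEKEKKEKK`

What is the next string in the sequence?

Rewriting each symbol of EEKEKKEKK: E→EEK, E→EEK, K→EKK, E→EEK, K→EKK, K→EKK, E→EEK, K→EKK, K→EKK, which concatenates to EEK EEK EKK EEK EKK EKK EEK EKK EKK.

EEKEEKEKKEEKEKKEKKEEKEKKEKK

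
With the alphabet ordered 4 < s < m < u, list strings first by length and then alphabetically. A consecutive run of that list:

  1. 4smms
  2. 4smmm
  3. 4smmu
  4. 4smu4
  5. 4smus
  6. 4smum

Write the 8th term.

Stepping forward 2 times from 4smum: 4smum → 4smuu, then the target.

4su44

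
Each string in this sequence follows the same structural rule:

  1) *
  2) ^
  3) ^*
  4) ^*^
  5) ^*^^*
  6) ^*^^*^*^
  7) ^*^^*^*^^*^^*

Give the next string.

^*^^*^*^^*^^*^*^^*^*^

From term 3 onward, concatenate the last term with the second-to-last: ^·* = ^*, ^*·^ = ^*^, …
Continuing: ^*^^*^*^^*^^* · ^*^^*^*^ gives term 8.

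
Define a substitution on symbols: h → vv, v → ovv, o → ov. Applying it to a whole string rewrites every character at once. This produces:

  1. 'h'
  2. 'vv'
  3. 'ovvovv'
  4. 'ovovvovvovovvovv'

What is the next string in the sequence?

φ(ovovvovvovovvovv) expands symbol-by-symbol to ov ovv ov ovv ovv ov ovv ovv ov ovv ov ovv ovv ov ovv ovv; joining the 16 pieces gives the next term.

ovovvovovvovvovovvovvovovvovovvovvovovvovv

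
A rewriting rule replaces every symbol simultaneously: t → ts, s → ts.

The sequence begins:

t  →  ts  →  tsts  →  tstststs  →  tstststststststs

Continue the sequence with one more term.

Rewriting the 16 symbols of tstststststststs one by one yields ts ts ts ts ts ts ts ts ts ts ts ts ts ts ts ts; concatenated:

tstststststststststststststststs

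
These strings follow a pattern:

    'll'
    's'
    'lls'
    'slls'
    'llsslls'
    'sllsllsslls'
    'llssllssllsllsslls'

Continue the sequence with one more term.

From term 3 onward, concatenate the second-to-last term with the last: ll·s = lls, s·lls = slls, …
So term 8 is sllsllsslls·llssllssllsllsslls.

sllsllssllsllssllssllsllsslls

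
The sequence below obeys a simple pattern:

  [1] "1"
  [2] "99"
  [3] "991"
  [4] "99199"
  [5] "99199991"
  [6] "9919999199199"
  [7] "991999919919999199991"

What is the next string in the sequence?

From term 3 onward, concatenate the last term with the second-to-last: 99·1 = 991, 991·99 = 99199, …
Continuing: 991999919919999199991 · 9919999199199 gives term 8.

9919999199199991999919919999199199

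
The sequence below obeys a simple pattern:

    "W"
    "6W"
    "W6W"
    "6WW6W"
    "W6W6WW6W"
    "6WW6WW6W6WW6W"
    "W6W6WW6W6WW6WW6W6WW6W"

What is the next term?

Each term (from the third on) is the two preceding terms concatenated in order: term 3 = W·6W = W6W.
So term 8 is 6WW6WW6W6WW6W·W6W6WW6W6WW6WW6W6WW6W.

6WW6WW6W6WW6WW6W6WW6W6WW6WW6W6WW6W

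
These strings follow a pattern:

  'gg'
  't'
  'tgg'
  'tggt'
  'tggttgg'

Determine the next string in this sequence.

tggttggtggt

From term 3 onward, concatenate the last term with the second-to-last: t·gg = tgg, tgg·t = tggt, …
So term 6 is tggttgg·tggt.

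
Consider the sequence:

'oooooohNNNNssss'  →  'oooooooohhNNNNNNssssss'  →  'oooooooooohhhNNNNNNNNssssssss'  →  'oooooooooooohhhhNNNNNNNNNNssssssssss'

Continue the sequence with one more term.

oooooooooooooohhhhhNNNNNNNNNNNNssssssssssss

Term n consists of 2n+2 o's, followed by n-1 h's, followed by 2n N's, followed by 2n s's, where the shown terms are n = 2, 3, 4, 5.
For the next term, n = 6, so the run lengths are 14, 5, 12, 12.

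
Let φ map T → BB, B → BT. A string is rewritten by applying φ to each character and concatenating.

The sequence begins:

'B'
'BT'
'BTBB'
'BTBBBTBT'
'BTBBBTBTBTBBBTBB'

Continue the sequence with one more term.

Replace each of the 16 characters of BTBBBTBTBTBBBTBB in place — BT BB BT BT BT BB BT BB BT BB BT BT BT BB BT BT — and concatenate.

BTBBBTBTBTBBBTBBBTBBBTBTBTBBBTBT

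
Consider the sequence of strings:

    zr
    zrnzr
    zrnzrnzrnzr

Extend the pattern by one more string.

zrnzrnzrnzrnzrnzrnzrnzr

Each string is two copies of the previous one joined by 'n'.
One more doubling of zrnzrnzrnzr gives the answer.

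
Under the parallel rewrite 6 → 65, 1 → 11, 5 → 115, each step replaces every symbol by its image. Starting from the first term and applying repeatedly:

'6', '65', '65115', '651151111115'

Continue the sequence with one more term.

651151111115111111111111115

Rewriting each symbol of 651151111115: 6→65, 5→115, 1→11, 1→11, 5→115, 1→11, 1→11, 1→11, 1→11, 1→11, 1→11, 5→115, which concatenates to 65 115 11 11 115 11 11 11 11 11 11 115.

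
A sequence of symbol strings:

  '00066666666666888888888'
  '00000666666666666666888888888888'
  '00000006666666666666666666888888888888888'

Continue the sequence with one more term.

00000000066666666666666666666666888888888888888888

The n-th term is 2n-1 0's then 4n+3 6's then 3n+3 8's, where the shown terms are n = 2, 3, 4.
For the next term, n = 5, so the run lengths are 9, 23, 18.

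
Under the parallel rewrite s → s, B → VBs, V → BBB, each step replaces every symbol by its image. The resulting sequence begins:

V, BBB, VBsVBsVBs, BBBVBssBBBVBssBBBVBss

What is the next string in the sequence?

φ(BBBVBssBBBVBssBBBVBss) expands symbol-by-symbol to VBs VBs VBs BBB VBs s s VBs VBs VBs BBB VBs s s VBs VBs VBs BBB VBs s s; joining the 21 pieces gives the next term.

VBsVBsVBsBBBVBsssVBsVBsVBsBBBVBsssVBsVBsVBsBBBVBsss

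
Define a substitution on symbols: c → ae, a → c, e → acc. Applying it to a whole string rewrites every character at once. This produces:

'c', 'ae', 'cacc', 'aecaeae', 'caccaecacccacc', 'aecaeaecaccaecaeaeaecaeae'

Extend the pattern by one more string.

Applying the rule to each of the 25 symbols of aecaeaecaccaecaeaeaecaeae gives the pieces c acc ae c acc c acc ae c ae ae c acc ae c acc c acc c acc ae c acc c acc, which concatenate to the answer.

caccaecacccaccaecaeaecaccaecacccacccaccaecacccacc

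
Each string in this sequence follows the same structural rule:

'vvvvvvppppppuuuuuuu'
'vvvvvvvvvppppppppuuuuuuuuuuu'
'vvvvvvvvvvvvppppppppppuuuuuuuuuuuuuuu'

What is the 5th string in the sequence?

vvvvvvvvvvvvvvvvvvppppppppppppppuuuuuuuuuuuuuuuuuuuuuuu

Each string has the form v^{3n} p^{2n+2} u^{4n-1}, where the shown terms are n = 2, 3, 4.
For term 5, n = 6, so the run lengths are 18, 14, 23.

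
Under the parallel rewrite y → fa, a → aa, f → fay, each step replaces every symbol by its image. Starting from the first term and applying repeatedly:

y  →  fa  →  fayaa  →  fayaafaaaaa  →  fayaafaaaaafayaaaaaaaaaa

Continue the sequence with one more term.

φ(fayaafaaaaafayaaaaaaaaaa) expands symbol-by-symbol to fay aa fa aa aa fay aa aa aa aa aa fay aa fa aa aa aa aa aa aa aa aa aa aa; joining the 24 pieces gives the next term.

fayaafaaaaafayaaaaaaaaaafayaafaaaaaaaaaaaaaaaaaaaaa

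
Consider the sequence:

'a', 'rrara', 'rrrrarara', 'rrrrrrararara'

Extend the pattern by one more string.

Each term wraps the previous one in rr on the left and ra on the right.
One more step from rrrrrrararara gives the answer.

rrrrrrrrarararara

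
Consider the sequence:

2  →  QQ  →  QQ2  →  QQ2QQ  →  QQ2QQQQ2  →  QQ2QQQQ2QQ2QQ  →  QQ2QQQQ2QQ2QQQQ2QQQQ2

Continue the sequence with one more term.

From term 3 onward, concatenate the last term with the second-to-last: QQ·2 = QQ2, QQ2·QQ = QQ2QQ, …
Continuing: QQ2QQQQ2QQ2QQQQ2QQQQ2 · QQ2QQQQ2QQ2QQ gives term 8.

QQ2QQQQ2QQ2QQQQ2QQQQ2QQ2QQQQ2QQ2QQ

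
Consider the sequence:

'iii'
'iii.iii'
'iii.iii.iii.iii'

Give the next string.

s(k+1) = s(k)·.·s(k) — each term doubles the last with '.' between the halves.
So the next term is two copies of iii.iii.iii.iii with '.' between the halves.

iii.iii.iii.iii.iii.iii.iii.iii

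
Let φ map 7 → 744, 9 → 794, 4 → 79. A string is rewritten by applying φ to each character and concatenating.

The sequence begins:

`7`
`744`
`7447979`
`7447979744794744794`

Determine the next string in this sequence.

7447979744794744794744797974479479744797974479479

Applying the rule to each of the 19 symbols of 7447979744794744794 gives the pieces 744 79 79 744 794 744 794 744 79 79 744 794 79 744 79 79 744 794 79, which concatenate to the answer.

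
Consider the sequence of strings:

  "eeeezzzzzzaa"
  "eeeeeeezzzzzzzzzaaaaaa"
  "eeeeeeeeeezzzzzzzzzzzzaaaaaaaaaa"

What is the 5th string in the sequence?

Each string has the form e^{3n+1} z^{3n+3} a^{4n-2} (n = 1, 2, …).
For term 5, n = 5, so the run lengths are 16, 18, 18.

eeeeeeeeeeeeeeeezzzzzzzzzzzzzzzzzzaaaaaaaaaaaaaaaaaa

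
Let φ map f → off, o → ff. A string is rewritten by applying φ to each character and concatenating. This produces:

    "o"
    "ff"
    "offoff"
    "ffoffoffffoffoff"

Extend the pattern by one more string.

Rewriting the 16 symbols of ffoffoffffoffoff one by one yields off off ff off off ff off off off off ff off off ff off off; concatenated:

offoffffoffoffffoffoffoffoffffoffoffffoffoff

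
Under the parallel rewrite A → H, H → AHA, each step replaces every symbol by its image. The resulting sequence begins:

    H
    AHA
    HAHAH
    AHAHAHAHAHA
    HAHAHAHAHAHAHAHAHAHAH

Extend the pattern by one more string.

AHAHAHAHAHAHAHAHAHAHAHAHAHAHAHAHAHAHAHAHAHA

Applying the rule to each of the 21 symbols of HAHAHAHAHAHAHAHAHAHAH gives the pieces AHA H AHA H AHA H AHA H AHA H AHA H AHA H AHA H AHA H AHA H AHA, which concatenate to the answer.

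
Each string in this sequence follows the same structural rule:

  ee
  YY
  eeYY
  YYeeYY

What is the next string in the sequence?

Each term (from the third on) is the two preceding terms concatenated in order: term 3 = ee·YY = eeYY.
Continuing: eeYY · YYeeYY gives term 5.

eeYYYYeeYY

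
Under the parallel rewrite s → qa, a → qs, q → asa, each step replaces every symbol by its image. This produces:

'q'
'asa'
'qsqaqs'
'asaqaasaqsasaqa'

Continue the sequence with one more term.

qsqaqsasaqsqsqaqsasaqaqsqaqsasaqs

φ(asaqaasaqsasaqa) expands symbol-by-symbol to qs qa qs asa qs qs qa qs asa qa qs qa qs asa qs; joining the 15 pieces gives the next term.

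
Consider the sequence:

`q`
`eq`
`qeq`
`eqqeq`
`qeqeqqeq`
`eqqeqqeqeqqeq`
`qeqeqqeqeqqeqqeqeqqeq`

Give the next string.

eqqeqqeqeqqeqqeqeqqeqeqqeqqeqeqqeq

Each term (from the third on) is the two preceding terms concatenated in order: term 3 = q·eq = qeq.
Continuing: eqqeqqeqeqqeq · qeqeqqeqeqqeqqeqeqqeq gives term 8.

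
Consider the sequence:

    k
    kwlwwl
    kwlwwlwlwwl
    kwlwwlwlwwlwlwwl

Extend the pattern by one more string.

Every step adds wlwwl to the end: s(k+1) = s(k)·wlwwl.
One more step from kwlwwlwlwwlwlwwl gives the answer.

kwlwwlwlwwlwlwwlwlwwl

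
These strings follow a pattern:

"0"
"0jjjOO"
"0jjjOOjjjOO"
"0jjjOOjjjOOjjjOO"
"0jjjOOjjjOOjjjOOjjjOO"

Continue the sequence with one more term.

0jjjOOjjjOOjjjOOjjjOOjjjOO

Every step adds jjjOO to the end: s(k+1) = s(k)·jjjOO.
One more step from 0jjjOOjjjOOjjjOOjjjOO gives the answer.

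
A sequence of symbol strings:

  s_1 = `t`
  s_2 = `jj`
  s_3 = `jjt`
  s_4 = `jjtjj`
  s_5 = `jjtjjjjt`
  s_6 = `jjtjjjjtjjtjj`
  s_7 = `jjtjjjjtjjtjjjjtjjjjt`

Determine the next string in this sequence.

jjtjjjjtjjtjjjjtjjjjtjjtjjjjtjjtjj

Each term (from the third on) is the previous term followed by the one before it: term 3 = jj·t = jjt.
Continuing: jjtjjjjtjjtjjjjtjjjjt · jjtjjjjtjjtjj gives term 8.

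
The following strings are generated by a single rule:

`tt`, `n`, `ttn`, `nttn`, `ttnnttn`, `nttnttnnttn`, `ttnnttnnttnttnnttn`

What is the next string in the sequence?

This is a Fibonacci-style word recurrence s(k) = s(k−2)·s(k−1): e.g. tt·n = ttn.
The next term joins nttnttnnttn and ttnnttnnttnttnnttn.

nttnttnnttnttnnttnnttnttnnttn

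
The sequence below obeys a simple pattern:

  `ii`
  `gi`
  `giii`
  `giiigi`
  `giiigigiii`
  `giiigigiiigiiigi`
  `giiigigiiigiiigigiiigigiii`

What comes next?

giiigigiiigiiigigiiigigiiigiiigigiiigiiigi

Each term (from the third on) is the previous term followed by the one before it: term 3 = gi·ii = giii.
The next term joins giiigigiiigiiigigiiigigiii and giiigigiiigiiigi.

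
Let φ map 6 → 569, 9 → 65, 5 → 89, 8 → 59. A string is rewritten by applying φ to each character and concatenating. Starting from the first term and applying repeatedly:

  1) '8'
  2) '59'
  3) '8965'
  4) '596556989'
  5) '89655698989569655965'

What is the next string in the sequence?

Rewriting the 20 symbols of 89655698989569655965 one by one yields 59 65 569 89 89 569 65 59 65 59 65 89 569 65 569 89 89 65 569 89; concatenated:

596556989895696559655965895696556989896556989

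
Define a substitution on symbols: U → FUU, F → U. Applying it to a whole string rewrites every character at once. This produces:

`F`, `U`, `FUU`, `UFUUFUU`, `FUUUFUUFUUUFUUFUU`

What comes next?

Rewriting the 17 symbols of FUUUFUUFUUUFUUFUU one by one yields U FUU FUU FUU U FUU FUU U FUU FUU FUU U FUU FUU U FUU FUU; concatenated:

UFUUFUUFUUUFUUFUUUFUUFUUFUUUFUUFUUUFUUFUU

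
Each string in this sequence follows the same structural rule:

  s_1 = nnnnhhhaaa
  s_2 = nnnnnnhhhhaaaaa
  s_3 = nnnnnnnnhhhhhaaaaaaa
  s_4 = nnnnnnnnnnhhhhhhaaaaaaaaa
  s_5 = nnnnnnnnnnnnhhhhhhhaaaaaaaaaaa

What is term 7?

nnnnnnnnnnnnnnnnhhhhhhhhhaaaaaaaaaaaaaaa

Reading off run lengths: n runs 4, 6, 8, 10, 12; h runs 3, 4, 5, 6, 7; a runs 3, 5, 7, 9, 11 — each is linear in n, where the shown terms are n = 2, 3, 4, 5, 6.
Setting n = 8 gives 16, 9, 15 characters in each block.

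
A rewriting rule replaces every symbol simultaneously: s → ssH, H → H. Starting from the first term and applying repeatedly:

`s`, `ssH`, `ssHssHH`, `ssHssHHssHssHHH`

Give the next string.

ssHssHHssHssHHHssHssHHssHssHHHH

Applying the rule to each of the 15 symbols of ssHssHHssHssHHH gives the pieces ssH ssH H ssH ssH H H ssH ssH H ssH ssH H H H, which concatenate to the answer.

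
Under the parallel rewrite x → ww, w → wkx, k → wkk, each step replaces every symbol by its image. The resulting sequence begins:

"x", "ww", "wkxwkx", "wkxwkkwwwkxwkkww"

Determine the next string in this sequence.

wkxwkkwwwkxwkkwkkwkxwkxwkxwkkwwwkxwkkwkkwkxwkx

φ(wkxwkkwwwkxwkkww) expands symbol-by-symbol to wkx wkk ww wkx wkk wkk wkx wkx wkx wkk ww wkx wkk wkk wkx wkx; joining the 16 pieces gives the next term.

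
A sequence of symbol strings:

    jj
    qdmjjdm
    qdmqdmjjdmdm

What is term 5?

s(k+1) = qdm·s(k)·dm, so each term gains qdm as a prefix and dm as a suffix.
From qdmqdmjjdmdm, 2 further steps: qdmqdmjjdmdm → qdmqdmqdmjjdmdmdm → (answer).

qdmqdmqdmqdmjjdmdmdmdm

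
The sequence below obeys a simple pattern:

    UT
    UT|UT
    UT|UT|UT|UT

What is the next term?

UT|UT|UT|UT|UT|UT|UT|UT

Each string is two copies of the previous one joined by '|'.
One more doubling of UT|UT|UT|UT gives the answer.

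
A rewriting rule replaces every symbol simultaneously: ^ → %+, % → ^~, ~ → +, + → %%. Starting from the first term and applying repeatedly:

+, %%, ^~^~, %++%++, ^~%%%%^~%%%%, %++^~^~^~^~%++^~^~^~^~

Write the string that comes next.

Rewriting the 22 symbols of %++^~^~^~^~%++^~^~^~^~ one by one yields ^~ %% %% %+ + %+ + %+ + %+ + ^~ %% %% %+ + %+ + %+ + %+ +; concatenated:

^~%%%%%++%++%++%++^~%%%%%++%++%++%++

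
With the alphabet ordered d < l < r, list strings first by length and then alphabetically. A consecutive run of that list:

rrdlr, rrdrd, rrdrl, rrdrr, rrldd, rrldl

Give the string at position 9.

rrlll

Stepping forward 3 times from rrldl: rrldl → rrldr → rrlld, then the target.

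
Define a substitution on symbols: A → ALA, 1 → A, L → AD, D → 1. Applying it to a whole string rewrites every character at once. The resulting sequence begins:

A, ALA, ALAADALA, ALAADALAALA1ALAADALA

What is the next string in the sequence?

Rewriting the 20 symbols of ALAADALAALA1ALAADALA one by one yields ALA AD ALA ALA 1 ALA AD ALA ALA AD ALA A ALA AD ALA ALA 1 ALA AD ALA; concatenated:

ALAADALAALA1ALAADALAALAADALAAALAADALAALA1ALAADALA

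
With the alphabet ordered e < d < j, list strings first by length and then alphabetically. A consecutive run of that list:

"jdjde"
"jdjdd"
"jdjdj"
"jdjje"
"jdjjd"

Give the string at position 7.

Stepping forward 2 times from jdjjd: jdjjd → jdjjj, then the target.

jjeee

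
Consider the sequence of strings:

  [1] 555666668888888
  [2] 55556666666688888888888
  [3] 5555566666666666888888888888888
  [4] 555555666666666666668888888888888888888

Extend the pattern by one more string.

55555556666666666666666688888888888888888888888

The n-th term is n+1 5's then 3n-1 6's then 4n-1 8's, where the shown terms are n = 2, 3, 4, 5.
Setting n = 6 gives 7, 17, 23 characters in each block.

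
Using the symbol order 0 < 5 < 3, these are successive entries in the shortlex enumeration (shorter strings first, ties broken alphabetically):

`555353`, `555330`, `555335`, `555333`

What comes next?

The successor of 555333 increments the rightmost position that isn't already 3 and resets every position after it to 0.

553000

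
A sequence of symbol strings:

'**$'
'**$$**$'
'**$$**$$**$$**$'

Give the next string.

s(k+1) = s(k)·$·s(k) — each term doubles the last with '$' between the halves.
Doubling **$$**$$**$$**$ with '$' between the halves:

**$$**$$**$$**$$**$$**$$**$$**$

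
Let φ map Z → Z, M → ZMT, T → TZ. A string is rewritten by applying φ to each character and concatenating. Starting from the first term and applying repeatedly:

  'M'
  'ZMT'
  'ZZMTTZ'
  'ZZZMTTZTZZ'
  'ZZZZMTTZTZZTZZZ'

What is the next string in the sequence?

Rewriting the 15 symbols of ZZZZMTTZTZZTZZZ one by one yields Z Z Z Z ZMT TZ TZ Z TZ Z Z TZ Z Z Z; concatenated:

ZZZZZMTTZTZZTZZZTZZZZ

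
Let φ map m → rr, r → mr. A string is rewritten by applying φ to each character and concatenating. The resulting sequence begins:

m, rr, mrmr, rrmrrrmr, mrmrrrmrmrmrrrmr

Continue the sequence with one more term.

Replace each of the 16 characters of mrmrrrmrmrmrrrmr in place — rr mr rr mr mr mr rr mr rr mr rr mr mr mr rr mr — and concatenate.

rrmrrrmrmrmrrrmrrrmrrrmrmrmrrrmr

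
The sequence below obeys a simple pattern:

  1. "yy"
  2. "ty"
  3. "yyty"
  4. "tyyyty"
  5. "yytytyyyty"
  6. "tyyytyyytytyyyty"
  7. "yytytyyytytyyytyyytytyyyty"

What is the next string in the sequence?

tyyytyyytytyyytyyytytyyytytyyytyyytytyyyty

Each term (from the third on) is the two preceding terms concatenated in order: term 3 = yy·ty = yyty.
Continuing: tyyytyyytytyyyty · yytytyyytytyyytyyytytyyyty gives term 8.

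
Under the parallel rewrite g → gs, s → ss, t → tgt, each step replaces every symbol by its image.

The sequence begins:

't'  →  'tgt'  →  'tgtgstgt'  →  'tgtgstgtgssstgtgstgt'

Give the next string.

tgtgstgtgssstgtgstgtgssssssstgtgstgtgssstgtgstgt

Applying the rule to each of the 20 symbols of tgtgstgtgssstgtgstgt gives the pieces tgt gs tgt gs ss tgt gs tgt gs ss ss ss tgt gs tgt gs ss tgt gs tgt, which concatenate to the answer.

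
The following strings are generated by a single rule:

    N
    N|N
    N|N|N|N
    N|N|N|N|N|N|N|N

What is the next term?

N|N|N|N|N|N|N|N|N|N|N|N|N|N|N|N

Each string is two copies of the previous one joined by '|'.
So the next term is two copies of N|N|N|N|N|N|N|N with '|' between the halves.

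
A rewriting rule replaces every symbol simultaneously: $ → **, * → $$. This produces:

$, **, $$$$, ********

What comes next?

Expanding ********: *→$$, *→$$, *→$$, *→$$, *→$$, *→$$, *→$$, *→$$. Concatenated: $$ $$ $$ $$ $$ $$ $$ $$.

$$$$$$$$$$$$$$$$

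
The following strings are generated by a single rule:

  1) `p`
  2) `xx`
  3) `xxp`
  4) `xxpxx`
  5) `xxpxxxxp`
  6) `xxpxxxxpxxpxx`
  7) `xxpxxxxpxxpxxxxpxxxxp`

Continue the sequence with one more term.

This is a Fibonacci-style word recurrence s(k) = s(k−1)·s(k−2): e.g. xx·p = xxp.
The next term joins xxpxxxxpxxpxxxxpxxxxp and xxpxxxxpxxpxx.

xxpxxxxpxxpxxxxpxxxxpxxpxxxxpxxpxx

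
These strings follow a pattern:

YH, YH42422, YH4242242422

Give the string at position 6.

Each term is the previous one with 42422 appended.
From YH4242242422, 3 further steps: YH4242242422 → YH424224242242422 → YH42422424224242242422 → (answer).

YH4242242422424224242242422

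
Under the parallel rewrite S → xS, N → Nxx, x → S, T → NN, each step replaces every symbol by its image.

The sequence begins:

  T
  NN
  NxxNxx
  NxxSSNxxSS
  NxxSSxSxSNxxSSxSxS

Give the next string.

NxxSSxSxSSxSSxSNxxSSxSxSSxSSxS

φ(NxxSSxSxSNxxSSxSxS) expands symbol-by-symbol to Nxx S S xS xS S xS S xS Nxx S S xS xS S xS S xS; joining the 18 pieces gives the next term.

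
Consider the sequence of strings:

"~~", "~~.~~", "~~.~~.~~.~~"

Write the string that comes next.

s(k+1) = s(k)·.·s(k) — each term doubles the last with '.' between the halves.
So the next term is two copies of ~~.~~.~~.~~ with '.' between the halves.

~~.~~.~~.~~.~~.~~.~~.~~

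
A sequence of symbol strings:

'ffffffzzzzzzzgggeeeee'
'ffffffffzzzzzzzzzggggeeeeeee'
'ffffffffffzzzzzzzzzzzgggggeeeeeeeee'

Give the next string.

The n-th term is 2n f's then 2n+1 z's then n g's then 2n-1 e's, where the shown terms are n = 3, 4, 5.
At n = 6 the blocks have lengths 12, 13, 6, 11.

ffffffffffffzzzzzzzzzzzzzggggggeeeeeeeeeee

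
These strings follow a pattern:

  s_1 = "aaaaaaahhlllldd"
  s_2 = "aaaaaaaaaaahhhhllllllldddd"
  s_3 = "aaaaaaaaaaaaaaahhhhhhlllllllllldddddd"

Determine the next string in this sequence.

aaaaaaaaaaaaaaaaaaahhhhhhhhllllllllllllldddddddd

The n-th term is 4n+3 a's then 2n h's then 3n+1 l's then 2n d's (n = 1, 2, …).
For the next term, n = 4, so the run lengths are 19, 8, 13, 8.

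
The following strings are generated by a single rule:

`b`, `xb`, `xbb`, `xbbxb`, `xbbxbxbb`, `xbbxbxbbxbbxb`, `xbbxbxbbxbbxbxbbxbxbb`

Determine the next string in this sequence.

Each term (from the third on) is the previous term followed by the one before it: term 3 = xb·b = xbb.
Continuing: xbbxbxbbxbbxbxbbxbxbb · xbbxbxbbxbbxb gives term 8.

xbbxbxbbxbbxbxbbxbxbbxbbxbxbbxbbxb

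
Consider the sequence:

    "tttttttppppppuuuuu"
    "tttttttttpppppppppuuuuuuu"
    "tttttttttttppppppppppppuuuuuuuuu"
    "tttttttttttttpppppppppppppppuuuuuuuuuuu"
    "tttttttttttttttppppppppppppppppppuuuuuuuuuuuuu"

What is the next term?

Term n consists of 2n+3 t's, followed by 3n p's, followed by 2n+1 u's, where the shown terms are n = 2, 3, 4, 5, 6.
At n = 7 the blocks have lengths 17, 21, 15.

tttttttttttttttttpppppppppppppppppppppuuuuuuuuuuuuuuu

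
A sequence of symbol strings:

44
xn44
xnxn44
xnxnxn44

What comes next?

Each term is the previous one with xn prepended.
Applying this once more to xnxnxn44:

xnxnxnxn44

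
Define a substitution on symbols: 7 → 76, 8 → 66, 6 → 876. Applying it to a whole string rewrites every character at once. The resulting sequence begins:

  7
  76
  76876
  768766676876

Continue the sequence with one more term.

Apply φ to 768766676876 symbol by symbol: 7→76, 6→876, 8→66, 7→76, 6→876, 6→876, 6→876, 7→76, 6→876, 8→66, 7→76, 6→876; joined: 76 876 66 76 876 876 876 76 876 66 76 876.

768766676876876876768766676876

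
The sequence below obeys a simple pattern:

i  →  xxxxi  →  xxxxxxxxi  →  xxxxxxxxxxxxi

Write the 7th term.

The strings grow by a fixed prefix xxxx each time.
From xxxxxxxxxxxxi, 3 further steps: xxxxxxxxxxxxi → xxxxxxxxxxxxxxxxi → xxxxxxxxxxxxxxxxxxxxi → (answer).

xxxxxxxxxxxxxxxxxxxxxxxxi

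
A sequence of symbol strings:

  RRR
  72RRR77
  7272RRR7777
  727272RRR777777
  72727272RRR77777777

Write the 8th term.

72727272727272RRR77777777777777

s(k+1) = 72·s(k)·77, so each term gains 72 as a prefix and 77 as a suffix.
From 72727272RRR77777777, 3 further steps: 72727272RRR77777777 → 7272727272RRR7777777777 → 727272727272RRR777777777777 → (answer).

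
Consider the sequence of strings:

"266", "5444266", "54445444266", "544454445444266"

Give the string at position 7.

Every step adds 5444 at the front: s(k+1) = 5444·s(k).
From 544454445444266, 3 further steps: 544454445444266 → 5444544454445444266 → 54445444544454445444266 → (answer).

544454445444544454445444266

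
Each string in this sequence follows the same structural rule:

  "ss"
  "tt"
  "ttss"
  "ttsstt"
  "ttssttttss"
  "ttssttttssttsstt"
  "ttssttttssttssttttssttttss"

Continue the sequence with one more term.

This is a Fibonacci-style word recurrence s(k) = s(k−1)·s(k−2): e.g. tt·ss = ttss.
Continuing: ttssttttssttssttttssttttss · ttssttttssttsstt gives term 8.

ttssttttssttssttttssttttssttssttttssttsstt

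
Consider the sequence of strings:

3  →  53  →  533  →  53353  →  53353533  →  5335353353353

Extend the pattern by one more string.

From term 3 onward, concatenate the last term with the second-to-last: 53·3 = 533, 533·53 = 53353, …
The next term joins 5335353353353 and 53353533.

533535335335353353533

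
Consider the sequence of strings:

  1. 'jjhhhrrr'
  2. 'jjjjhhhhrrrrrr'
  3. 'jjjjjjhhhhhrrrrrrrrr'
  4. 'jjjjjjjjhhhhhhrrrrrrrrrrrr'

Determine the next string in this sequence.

The n-th term is 2n j's then n+2 h's then 3n r's (n = 1, 2, …).
At n = 5 the blocks have lengths 10, 7, 15.

jjjjjjjjjjhhhhhhhrrrrrrrrrrrrrrr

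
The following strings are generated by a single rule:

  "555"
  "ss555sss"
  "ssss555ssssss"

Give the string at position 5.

Every step adds ss to the front and sss to the end of the previous string.
From ssss555ssssss, 2 further steps: ssss555ssssss → ssssss555sssssssss → (answer).

ssssssss555ssssssssssss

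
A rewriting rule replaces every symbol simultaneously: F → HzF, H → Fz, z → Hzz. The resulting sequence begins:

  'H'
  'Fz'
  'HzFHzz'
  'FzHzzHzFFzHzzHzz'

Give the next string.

HzFHzzFzHzzHzzFzHzzHzFHzFHzzFzHzzHzzFzHzzHzz

Applying the rule to each of the 16 symbols of FzHzzHzFFzHzzHzz gives the pieces HzF Hzz Fz Hzz Hzz Fz Hzz HzF HzF Hzz Fz Hzz Hzz Fz Hzz Hzz, which concatenate to the answer.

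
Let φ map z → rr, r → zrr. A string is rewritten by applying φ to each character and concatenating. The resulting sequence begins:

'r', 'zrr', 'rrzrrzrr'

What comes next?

Rewriting each symbol of rrzrrzrr: r→zrr, r→zrr, z→rr, r→zrr, r→zrr, z→rr, r→zrr, r→zrr, which concatenates to zrr zrr rr zrr zrr rr zrr zrr.

zrrzrrrrzrrzrrrrzrrzrr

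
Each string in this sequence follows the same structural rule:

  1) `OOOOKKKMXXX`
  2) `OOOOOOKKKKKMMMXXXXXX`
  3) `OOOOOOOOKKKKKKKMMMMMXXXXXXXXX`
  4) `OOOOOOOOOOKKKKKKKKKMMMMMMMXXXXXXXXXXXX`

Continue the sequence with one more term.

The n-th term is 2n+2 O's then 2n+1 K's then 2n-1 M's then 3n X's (n = 1, 2, …).
At n = 5 the blocks have lengths 12, 11, 9, 15.

OOOOOOOOOOOOKKKKKKKKKKKMMMMMMMMMXXXXXXXXXXXXXXX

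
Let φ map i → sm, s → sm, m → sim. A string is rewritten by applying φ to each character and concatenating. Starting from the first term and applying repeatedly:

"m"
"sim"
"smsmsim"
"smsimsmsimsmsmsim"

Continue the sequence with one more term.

Replace each of the 17 characters of smsimsmsimsmsmsim in place — sm sim sm sm sim sm sim sm sm sim sm sim sm sim sm sm sim — and concatenate.

smsimsmsmsimsmsimsmsmsimsmsimsmsimsmsmsim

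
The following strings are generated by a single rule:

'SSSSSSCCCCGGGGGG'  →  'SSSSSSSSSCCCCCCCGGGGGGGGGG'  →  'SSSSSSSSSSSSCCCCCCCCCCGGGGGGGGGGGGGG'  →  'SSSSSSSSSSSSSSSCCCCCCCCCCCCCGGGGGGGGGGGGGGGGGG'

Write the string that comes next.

SSSSSSSSSSSSSSSSSSCCCCCCCCCCCCCCCCGGGGGGGGGGGGGGGGGGGGGG

Reading off run lengths: S runs 6, 9, 12, 15; C runs 4, 7, 10, 13; G runs 6, 10, 14, 18 — each is linear in n, where the shown terms are n = 2, 3, 4, 5.
Setting n = 6 gives 18, 16, 22 characters in each block.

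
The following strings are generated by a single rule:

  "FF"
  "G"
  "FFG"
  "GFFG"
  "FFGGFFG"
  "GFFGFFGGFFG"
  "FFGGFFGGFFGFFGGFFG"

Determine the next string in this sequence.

This is a Fibonacci-style word recurrence s(k) = s(k−2)·s(k−1): e.g. FF·G = FFG.
Continuing: GFFGFFGGFFG · FFGGFFGGFFGFFGGFFG gives term 8.

GFFGFFGGFFGFFGGFFGGFFGFFGGFFG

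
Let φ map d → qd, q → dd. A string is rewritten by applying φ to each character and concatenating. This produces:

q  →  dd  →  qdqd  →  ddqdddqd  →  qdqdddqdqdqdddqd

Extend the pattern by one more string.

ddqdddqdqdqdddqdddqdddqdqdqdddqd

Applying the rule to each of the 16 symbols of qdqdddqdqdqdddqd gives the pieces dd qd dd qd qd qd dd qd dd qd dd qd qd qd dd qd, which concatenate to the answer.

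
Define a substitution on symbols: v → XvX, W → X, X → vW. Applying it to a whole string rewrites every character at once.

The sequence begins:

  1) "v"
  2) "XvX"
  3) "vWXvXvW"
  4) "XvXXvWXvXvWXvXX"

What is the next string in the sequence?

Rewriting the 15 symbols of XvXXvWXvXvWXvXX one by one yields vW XvX vW vW XvX X vW XvX vW XvX X vW XvX vW vW; concatenated:

vWXvXvWvWXvXXvWXvXvWXvXXvWXvXvWvW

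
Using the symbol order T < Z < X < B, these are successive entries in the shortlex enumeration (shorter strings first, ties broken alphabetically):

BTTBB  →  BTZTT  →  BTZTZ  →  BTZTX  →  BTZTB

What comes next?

Find the rightmost character of BTZTB below B, bump it to the next letter, and reset everything to its right to T.

BTZZT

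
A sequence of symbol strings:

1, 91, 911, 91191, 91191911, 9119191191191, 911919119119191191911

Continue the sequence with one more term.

Each term (from the third on) is the previous term followed by the one before it: term 3 = 91·1 = 911.
The next term joins 911919119119191191911 and 9119191191191.

9119191191191911919119119191191191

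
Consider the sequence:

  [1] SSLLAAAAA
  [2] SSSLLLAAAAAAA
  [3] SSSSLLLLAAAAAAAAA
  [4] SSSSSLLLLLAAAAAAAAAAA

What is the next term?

SSSSSSLLLLLLAAAAAAAAAAAAA

Each string has the form S^{n} L^{n} A^{2n+1}, where the shown terms are n = 2, 3, 4, 5.
At n = 6 the blocks have lengths 6, 6, 13.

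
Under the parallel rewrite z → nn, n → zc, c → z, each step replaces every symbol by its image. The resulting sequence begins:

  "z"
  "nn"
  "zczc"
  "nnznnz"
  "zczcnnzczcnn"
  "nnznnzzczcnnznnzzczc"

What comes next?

Replace each of the 20 characters of nnznnzzczcnnznnzzczc in place — zc zc nn zc zc nn nn z nn z zc zc nn zc zc nn nn z nn z — and concatenate.

zczcnnzczcnnnnznnzzczcnnzczcnnnnznnz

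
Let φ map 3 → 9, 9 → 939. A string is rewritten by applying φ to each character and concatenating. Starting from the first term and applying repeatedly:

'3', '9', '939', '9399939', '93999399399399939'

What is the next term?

Rewriting the 17 symbols of 93999399399399939 one by one yields 939 9 939 939 939 9 939 939 9 939 939 9 939 939 939 9 939; concatenated:

93999399399399939939993993999399399399939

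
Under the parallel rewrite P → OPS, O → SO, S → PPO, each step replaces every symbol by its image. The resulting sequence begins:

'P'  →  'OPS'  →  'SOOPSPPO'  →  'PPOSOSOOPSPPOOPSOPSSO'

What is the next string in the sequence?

OPSOPSSOPPOSOPPOSOSOOPSPPOOPSOPSSOSOOPSPPOSOOPSPPOPPOSO

Applying the rule to each of the 21 symbols of PPOSOSOOPSPPOOPSOPSSO gives the pieces OPS OPS SO PPO SO PPO SO SO OPS PPO OPS OPS SO SO OPS PPO SO OPS PPO PPO SO, which concatenate to the answer.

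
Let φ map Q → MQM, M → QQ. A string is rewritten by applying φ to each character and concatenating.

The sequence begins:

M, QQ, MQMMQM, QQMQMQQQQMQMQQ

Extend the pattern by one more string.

Applying the rule to each of the 14 symbols of QQMQMQQQQMQMQQ gives the pieces MQM MQM QQ MQM QQ MQM MQM MQM MQM QQ MQM QQ MQM MQM, which concatenate to the answer.

MQMMQMQQMQMQQMQMMQMMQMMQMQQMQMQQMQMMQM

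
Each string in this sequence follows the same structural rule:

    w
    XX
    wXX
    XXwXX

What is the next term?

This is a Fibonacci-style word recurrence s(k) = s(k−2)·s(k−1): e.g. w·XX = wXX.
So term 5 is wXX·XXwXX.

wXXXXwXX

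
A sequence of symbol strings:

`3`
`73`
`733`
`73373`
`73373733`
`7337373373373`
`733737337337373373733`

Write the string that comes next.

From term 3 onward, concatenate the last term with the second-to-last: 73·3 = 733, 733·73 = 73373, …
So term 8 is 733737337337373373733·7337373373373.

7337373373373733737337337373373373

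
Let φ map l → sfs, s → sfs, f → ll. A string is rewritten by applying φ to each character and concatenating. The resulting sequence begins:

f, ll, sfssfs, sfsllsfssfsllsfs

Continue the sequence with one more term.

sfsllsfssfssfssfsllsfssfsllsfssfssfssfsllsfs

φ(sfsllsfssfsllsfs) expands symbol-by-symbol to sfs ll sfs sfs sfs sfs ll sfs sfs ll sfs sfs sfs sfs ll sfs; joining the 16 pieces gives the next term.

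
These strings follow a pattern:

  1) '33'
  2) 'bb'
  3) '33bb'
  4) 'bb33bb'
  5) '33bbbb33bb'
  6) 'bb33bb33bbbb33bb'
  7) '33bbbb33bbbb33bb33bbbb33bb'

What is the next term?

bb33bb33bbbb33bb33bbbb33bbbb33bb33bbbb33bb

From term 3 onward, concatenate the second-to-last term with the last: 33·bb = 33bb, bb·33bb = bb33bb, …
So term 8 is bb33bb33bbbb33bb·33bbbb33bbbb33bb33bbbb33bb.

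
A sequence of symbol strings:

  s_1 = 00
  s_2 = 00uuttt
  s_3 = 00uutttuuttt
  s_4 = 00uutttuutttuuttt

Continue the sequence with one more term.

00uutttuutttuutttuuttt

Each term is the previous one with uuttt appended.
One more step from 00uutttuutttuuttt gives the answer.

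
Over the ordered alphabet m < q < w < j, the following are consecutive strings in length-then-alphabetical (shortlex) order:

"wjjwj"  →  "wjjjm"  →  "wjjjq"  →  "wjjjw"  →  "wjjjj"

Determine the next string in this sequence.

Find the rightmost character of wjjjj below j, bump it to the next letter, and reset everything to its right to m.

jmmmm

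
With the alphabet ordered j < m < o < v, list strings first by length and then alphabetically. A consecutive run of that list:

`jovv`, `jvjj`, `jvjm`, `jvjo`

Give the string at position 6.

jvmj

Advancing 2 positions from jvjo through jvjo → jvjv reaches term 6.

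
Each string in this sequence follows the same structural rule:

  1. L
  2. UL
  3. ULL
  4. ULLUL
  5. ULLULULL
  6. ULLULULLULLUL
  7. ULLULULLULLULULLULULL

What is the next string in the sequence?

From term 3 onward, concatenate the last term with the second-to-last: UL·L = ULL, ULL·UL = ULLUL, …
So term 8 is ULLULULLULLULULLULULL·ULLULULLULLUL.

ULLULULLULLULULLULULLULLULULLULLUL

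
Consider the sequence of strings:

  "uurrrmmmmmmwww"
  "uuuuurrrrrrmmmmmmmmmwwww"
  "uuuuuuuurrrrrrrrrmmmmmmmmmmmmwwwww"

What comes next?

uuuuuuuuuuurrrrrrrrrrrrmmmmmmmmmmmmmmmwwwwww

Each string has the form u^{3n-1} r^{3n} m^{3n+3} w^{n+2} (n = 1, 2, …).
Setting n = 4 gives 11, 12, 15, 6 characters in each block.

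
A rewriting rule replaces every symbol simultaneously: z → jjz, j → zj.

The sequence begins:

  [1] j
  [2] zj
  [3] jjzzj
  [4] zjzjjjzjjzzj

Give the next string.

Expanding zjzjjjzjjzzj: z→jjz, j→zj, z→jjz, j→zj, j→zj, j→zj, z→jjz, j→zj, j→zj, z→jjz, z→jjz, j→zj. Concatenated: jjz zj jjz zj zj zj jjz zj zj jjz jjz zj.

jjzzjjjzzjzjzjjjzzjzjjjzjjzzj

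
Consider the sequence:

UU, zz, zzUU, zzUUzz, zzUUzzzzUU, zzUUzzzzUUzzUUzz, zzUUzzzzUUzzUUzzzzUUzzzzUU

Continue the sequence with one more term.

zzUUzzzzUUzzUUzzzzUUzzzzUUzzUUzzzzUUzzUUzz

From term 3 onward, concatenate the last term with the second-to-last: zz·UU = zzUU, zzUU·zz = zzUUzz, …
The next term joins zzUUzzzzUUzzUUzzzzUUzzzzUU and zzUUzzzzUUzzUUzz.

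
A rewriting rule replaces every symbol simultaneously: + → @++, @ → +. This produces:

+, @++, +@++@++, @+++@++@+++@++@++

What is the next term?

Replace each of the 17 characters of @+++@++@+++@++@++ in place — + @++ @++ @++ + @++ @++ + @++ @++ @++ + @++ @++ + @++ @++ — and concatenate.

+@++@++@+++@++@+++@++@++@+++@++@+++@++@++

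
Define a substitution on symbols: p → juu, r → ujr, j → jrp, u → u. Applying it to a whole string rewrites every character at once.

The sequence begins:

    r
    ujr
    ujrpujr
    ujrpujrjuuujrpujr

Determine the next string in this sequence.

Rewriting the 17 symbols of ujrpujrjuuujrpujr one by one yields u jrp ujr juu u jrp ujr jrp u u u jrp ujr juu u jrp ujr; concatenated:

ujrpujrjuuujrpujrjrpuuujrpujrjuuujrpujr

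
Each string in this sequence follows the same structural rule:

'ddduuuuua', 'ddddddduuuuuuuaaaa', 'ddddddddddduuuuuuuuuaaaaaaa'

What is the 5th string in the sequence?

Reading off run lengths: d runs 3, 7, 11; u runs 5, 7, 9; a runs 1, 4, 7 — each is linear in n (n = 1, 2, …).
At n = 5 the blocks have lengths 19, 13, 13.

ddddddddddddddddddduuuuuuuuuuuuuaaaaaaaaaaaaa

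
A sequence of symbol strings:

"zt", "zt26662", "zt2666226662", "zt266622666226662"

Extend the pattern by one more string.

Each term is the previous one with 26662 appended.
One more step from zt266622666226662 gives the answer.

zt26662266622666226662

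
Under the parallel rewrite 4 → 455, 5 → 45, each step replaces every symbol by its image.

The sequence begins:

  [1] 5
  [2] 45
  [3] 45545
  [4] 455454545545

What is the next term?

Rewriting each symbol of 455454545545: 4→455, 5→45, 5→45, 4→455, 5→45, 4→455, 5→45, 4→455, 5→45, 5→45, 4→455, 5→45, which concatenates to 455 45 45 455 45 455 45 455 45 45 455 45.

45545454554545545455454545545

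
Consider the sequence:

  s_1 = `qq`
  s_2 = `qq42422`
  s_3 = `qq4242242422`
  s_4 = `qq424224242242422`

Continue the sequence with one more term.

Each term is the previous one with 42422 appended.
Applying this once more to qq424224242242422:

qq42422424224242242422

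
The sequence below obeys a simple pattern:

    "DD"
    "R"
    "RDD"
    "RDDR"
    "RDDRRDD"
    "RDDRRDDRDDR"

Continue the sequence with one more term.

This is a Fibonacci-style word recurrence s(k) = s(k−1)·s(k−2): e.g. R·DD = RDD.
The next term joins RDDRRDDRDDR and RDDRRDD.

RDDRRDDRDDRRDDRRDD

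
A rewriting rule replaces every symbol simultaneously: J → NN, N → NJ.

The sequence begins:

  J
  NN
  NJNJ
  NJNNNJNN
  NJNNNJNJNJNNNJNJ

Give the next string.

NJNNNJNJNJNNNJNNNJNNNJNJNJNNNJNN

φ(NJNNNJNJNJNNNJNJ) expands symbol-by-symbol to NJ NN NJ NJ NJ NN NJ NN NJ NN NJ NJ NJ NN NJ NN; joining the 16 pieces gives the next term.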